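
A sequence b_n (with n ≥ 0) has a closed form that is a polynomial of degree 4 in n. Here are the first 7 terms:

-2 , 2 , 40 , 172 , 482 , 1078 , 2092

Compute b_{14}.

49012

1st diffs: 4, 38, 132, 310, 596, 1014.
2nd diffs: 34, 94, 178, 286, 418.
3rd diffs: 60, 84, 108, 132.
4th diffs: 24, 24, 24 (constant).
Newton forward-difference form: b_n = -2 + 4·C(n,1) + 34·C(n,2) + 60·C(n,3) + 24·C(n,4).
At n = 14: n = 14, so b_{14} = -2 + 56 + 3094 + 21840 + 24024 = 49012.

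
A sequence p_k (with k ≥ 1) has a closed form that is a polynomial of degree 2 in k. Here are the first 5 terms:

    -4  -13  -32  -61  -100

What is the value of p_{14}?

1st diffs: -9, -19, -29, -39.
2nd diffs: -10, -10, -10 (constant).
Newton forward-difference form: p_k = -4 + (-9)·C(k-1,1) + (-10)·C(k-1,2).
At k = 14: k-1 = 13, so p_{14} = -4 - 117 - 780 = -901.

-901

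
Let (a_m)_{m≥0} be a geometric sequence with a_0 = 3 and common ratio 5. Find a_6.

46875

a_m = 3·5^(m-0).
a_6 = 3·5^6 = 46875.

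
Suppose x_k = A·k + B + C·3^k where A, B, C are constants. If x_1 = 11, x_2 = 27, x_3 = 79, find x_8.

19671

Write the equations: A + B + 3C = 11; 2A + B + 9C = 27; 3A + B + 27C = 79.
Subtracting the first from the second: A + 6C = 16.
Subtracting the second from the third: A + 18C = 52.
Solving: C = 3, A = -2, then B = 4.
Therefore x_8 = -16 + 4 + 3·6561 = 19671.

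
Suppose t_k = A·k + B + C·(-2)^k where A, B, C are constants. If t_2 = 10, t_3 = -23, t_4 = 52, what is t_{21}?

-6291401

The three given values yield: 2A + B + 4C = 10; 3A + B - 8C = -23; 4A + B + 16C = 52.
Subtracting the first from the second: A - 12C = -33.
Subtracting the second from the third: A + 24C = 75.
Solving: C = 3, A = 3, then B = -8.
Hence t_{21} = 3·21 + (-8) + 3·(-2097152) = -6291401.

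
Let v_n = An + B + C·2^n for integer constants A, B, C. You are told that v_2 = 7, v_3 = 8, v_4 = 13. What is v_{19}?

Write the equations: 2A + B + 4C = 7; 3A + B + 8C = 8; 4A + B + 16C = 13.
Subtracting the first from the second: A + 4C = 1.
Subtracting the second from the third: A + 8C = 5.
Solving: C = 1, A = -3, then B = 9.
Hence v_{19} = -3·19 + 9 + 1·524288 = 524240.

524240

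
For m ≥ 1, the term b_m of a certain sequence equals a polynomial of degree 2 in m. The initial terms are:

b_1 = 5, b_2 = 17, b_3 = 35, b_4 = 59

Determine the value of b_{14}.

1st diffs: 12, 18, 24.
2nd diffs: 6, 6 (constant).
Newton forward-difference form: b_m = 5 + 12·C(m-1,1) + 6·C(m-1,2).
At m = 14: m-1 = 13, so b_{14} = 5 + 156 + 468 = 629.

629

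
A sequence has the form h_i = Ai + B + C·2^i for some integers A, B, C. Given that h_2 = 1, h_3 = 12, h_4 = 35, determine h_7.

Write the equations: 2A + B + 4C = 1; 3A + B + 8C = 12; 4A + B + 16C = 35.
Subtracting the first from the second: A + 4C = 11.
Subtracting the second from the third: A + 8C = 23.
Solving: C = 3, A = -1, then B = -9.
Therefore h_7 = -7 + (-9) + 3·128 = 368.

368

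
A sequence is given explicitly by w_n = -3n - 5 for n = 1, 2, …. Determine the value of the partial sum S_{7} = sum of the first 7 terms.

-119

Over n = 1..7: Σn = 28.
Total = (-3)·28 + (-5)·7 = -119.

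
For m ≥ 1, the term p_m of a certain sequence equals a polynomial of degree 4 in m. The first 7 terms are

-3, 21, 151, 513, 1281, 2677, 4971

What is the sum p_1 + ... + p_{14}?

262948

1st diffs: 24, 130, 362, 768, 1396, 2294.
2nd diffs: 106, 232, 406, 628, 898.
3rd diffs: 126, 174, 222, 270.
4th diffs: 48, 48, 48 (constant).
Newton forward-difference form: p_m = -3 + 24·C(m-1,1) + 106·C(m-1,2) + 126·C(m-1,3) + 48·C(m-1,4).
Continuing: …, 8481, 13573, 20661, 30207, …, p_{14} = 78933.
Summing m = 1..14 (14 terms) gives 262948.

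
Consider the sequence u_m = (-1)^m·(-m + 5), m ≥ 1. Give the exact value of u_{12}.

-7

(-1)^12 = 1; -m + 5 at m=12 is -7; so u_{12} = -7.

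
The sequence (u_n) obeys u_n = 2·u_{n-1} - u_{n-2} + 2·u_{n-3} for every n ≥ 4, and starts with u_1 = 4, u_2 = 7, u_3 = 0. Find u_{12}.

1633

u_4 = 1; u_5 = 16; u_6 = 31; u_7 = 48; u_8 = 97; u_9 = 208; u_{10} = 415; u_{11} = 816; u_{12} = 1633.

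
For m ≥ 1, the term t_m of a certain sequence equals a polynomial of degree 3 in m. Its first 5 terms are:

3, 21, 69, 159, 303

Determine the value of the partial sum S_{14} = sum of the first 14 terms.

24612

1st diffs: 18, 48, 90, 144.
2nd diffs: 30, 42, 54.
3rd diffs: 12, 12 (constant).
Newton forward-difference form: t_m = 3 + 18·C(m-1,1) + 30·C(m-1,2) + 12·C(m-1,3).
Continuing: …, 513, 801, 1179, 1659, …, t_{14} = 6009.
Summing m = 1..14 (14 terms) gives 24612.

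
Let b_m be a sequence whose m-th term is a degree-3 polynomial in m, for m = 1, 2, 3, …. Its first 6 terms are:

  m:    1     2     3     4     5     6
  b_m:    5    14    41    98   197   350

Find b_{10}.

1st diffs: 9, 27, 57, 99, 153.
2nd diffs: 18, 30, 42, 54.
3rd diffs: 12, 12, 12 (constant).
So b_m = 2m^3 - 3m^2 + 4m + 2.
Evaluating at m = 10 gives b_{10} = 1742.

1742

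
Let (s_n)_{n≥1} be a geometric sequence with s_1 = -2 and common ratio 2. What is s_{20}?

s_n = (-2)·2^(n-1).
s_{20} = (-2)·2^19 = -1048576.

-1048576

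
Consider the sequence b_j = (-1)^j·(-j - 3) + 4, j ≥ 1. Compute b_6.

-5

(-1)^6 = 1; -j - 3 at j=6 is -9; so b_6 = -5.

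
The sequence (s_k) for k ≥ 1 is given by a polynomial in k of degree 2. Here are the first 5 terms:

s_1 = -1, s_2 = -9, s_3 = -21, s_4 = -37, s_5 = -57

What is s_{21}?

-921

1st diffs: -8, -12, -16, -20.
2nd diffs: -4, -4, -4 (constant).
So s_k = -2k^2 - 2k + 3.
Evaluating at k = 21 gives s_{21} = -921.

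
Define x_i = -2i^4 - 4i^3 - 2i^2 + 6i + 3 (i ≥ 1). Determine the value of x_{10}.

x_{10} = -2·10^4 - 4·10^3 - 2·10^2 + 6·10 + 3 = -24137.

-24137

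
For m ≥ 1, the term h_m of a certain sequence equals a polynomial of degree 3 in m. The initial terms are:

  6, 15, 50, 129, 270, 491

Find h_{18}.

15935

1st diffs: 9, 35, 79, 141, 221.
2nd diffs: 26, 44, 62, 80.
3rd diffs: 18, 18, 18 (constant).
So h_m = 3m^3 - 5m^2 + 3m + 5.
Evaluating at m = 18 gives h_{18} = 15935.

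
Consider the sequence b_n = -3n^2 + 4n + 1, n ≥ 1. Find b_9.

-206

b_9 = -3·9^2 + 4·9 + 1 = -206.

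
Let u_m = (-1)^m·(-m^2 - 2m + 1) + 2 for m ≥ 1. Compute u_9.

100

(-1)^9 = -1; -m^2 - 2m + 1 at m=9 is -98; so u_9 = 100.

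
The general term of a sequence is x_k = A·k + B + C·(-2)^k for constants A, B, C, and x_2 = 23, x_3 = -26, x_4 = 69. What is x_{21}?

At k = 2, 3, 4: 2A + B + 4C = 23; 3A + B - 8C = -26; 4A + B + 16C = 69.
Subtracting the first from the second: A - 12C = -49.
Subtracting the second from the third: A + 24C = 95.
Solving: C = 4, A = -1, then B = 9.
Hence x_{21} = -1·21 + 9 + 4·(-2097152) = -8388620.

-8388620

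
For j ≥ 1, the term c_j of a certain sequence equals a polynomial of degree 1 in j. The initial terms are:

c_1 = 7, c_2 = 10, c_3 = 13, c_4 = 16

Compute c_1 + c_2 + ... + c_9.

171

1st diffs: 3, 3, 3 (constant).
So c_j = 3j + 4.
Continuing: …, 19, 22, 25, 28, …, c_9 = 31.
Summing j = 1..9 (9 terms) gives 171.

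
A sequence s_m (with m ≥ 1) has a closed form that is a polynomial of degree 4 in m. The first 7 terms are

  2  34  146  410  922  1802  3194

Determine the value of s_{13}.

33386

1st diffs: 32, 112, 264, 512, 880, 1392.
2nd diffs: 80, 152, 248, 368, 512.
3rd diffs: 72, 96, 120, 144.
4th diffs: 24, 24, 24 (constant).
Newton forward-difference form: s_m = 2 + 32·C(m-1,1) + 80·C(m-1,2) + 72·C(m-1,3) + 24·C(m-1,4).
At m = 13: m-1 = 12, so s_{13} = 2 + 384 + 5280 + 15840 + 11880 = 33386.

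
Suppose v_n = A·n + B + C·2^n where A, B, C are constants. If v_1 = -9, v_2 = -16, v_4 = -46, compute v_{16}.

-131122

Plug in n = 1, 2, 4: A + B + 2C = -9; 2A + B + 4C = -16; 4A + B + 16C = -46.
Subtracting the first from the second: A + 2C = -7.
Subtracting the second from the third: 2A + 12C = -30.
Solving: C = -2, A = -3, then B = -2.
So v_n = -3·n + (-2) + (-2)·2^n; at n=16 this is -131122.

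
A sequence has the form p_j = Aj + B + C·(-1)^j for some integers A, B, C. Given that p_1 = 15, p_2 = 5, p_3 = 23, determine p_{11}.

Plug in j = 1, 2, 3: A + B - C = 15; 2A + B + C = 5; 3A + B - C = 23.
Subtracting the first from the second: A + 2C = -10.
Subtracting the second from the third: A - 2C = 18.
Solving: C = -7, A = 4, then B = 4.
Hence p_{11} = 4·11 + 4 + (-7)·(-1) = 55.

55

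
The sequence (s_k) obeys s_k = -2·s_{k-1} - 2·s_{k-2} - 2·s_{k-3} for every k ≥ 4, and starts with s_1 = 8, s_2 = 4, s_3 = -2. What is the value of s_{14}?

Iterate the recurrence:
s_4 = -20;  s_5 = 36;  s_6 = -28;  …;  s_{11} = 240;  s_{12} = -368;  s_{13} = 640;  s_{14} = -1024.

-1024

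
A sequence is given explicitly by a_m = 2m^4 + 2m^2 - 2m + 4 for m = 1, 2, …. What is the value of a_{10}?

20184

a_{10} = 2·10^4 + 2·10^2 - 2·10 + 4 = 20184.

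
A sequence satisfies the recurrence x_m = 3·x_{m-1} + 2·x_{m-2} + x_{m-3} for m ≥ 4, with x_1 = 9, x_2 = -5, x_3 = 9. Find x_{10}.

57751

Iterate the recurrence:
x_4 = 26  x_5 = 91  x_6 = 334  x_7 = 1210  x_8 = 4389  x_9 = 15921  x_{10} = 57751.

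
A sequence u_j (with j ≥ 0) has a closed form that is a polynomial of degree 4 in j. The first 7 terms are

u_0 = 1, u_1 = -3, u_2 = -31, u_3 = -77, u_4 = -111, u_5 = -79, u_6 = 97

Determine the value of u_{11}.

7547

1st diffs: -4, -28, -46, -34, 32, 176.
2nd diffs: -24, -18, 12, 66, 144.
3rd diffs: 6, 30, 54, 78.
4th diffs: 24, 24, 24 (constant).
Newton forward-difference form: u_j = 1 + (-4)·C(j,1) + (-24)·C(j,2) + 6·C(j,3) + 24·C(j,4).
At j = 11: j = 11, so u_{11} = 1 - 44 - 1320 + 990 + 7920 = 7547.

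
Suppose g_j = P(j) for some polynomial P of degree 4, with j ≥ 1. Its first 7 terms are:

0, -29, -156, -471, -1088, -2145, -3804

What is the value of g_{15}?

1st diffs: -29, -127, -315, -617, -1057, -1659.
2nd diffs: -98, -188, -302, -440, -602.
3rd diffs: -90, -114, -138, -162.
4th diffs: -24, -24, -24 (constant).
So g_j = -j^4 - 5j^3 + 6j^2 + 3j - 3.
Evaluating at j = 15 gives g_{15} = -66108.

-66108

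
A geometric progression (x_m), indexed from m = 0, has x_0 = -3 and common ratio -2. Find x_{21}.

6291456

x_m = (-3)·(-2)^(m-0).
x_{21} = (-3)·(-2)^21 = 6291456.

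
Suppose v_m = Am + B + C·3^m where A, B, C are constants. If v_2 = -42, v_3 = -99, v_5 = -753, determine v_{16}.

Plug in m = 2, 3, 5: 2A + B + 9C = -42; 3A + B + 27C = -99; 5A + B + 243C = -753.
Subtracting the first from the second: A + 18C = -57.
Subtracting the second from the third: 2A + 216C = -654.
Solving: C = -3, A = -3, then B = -9.
So v_m = -3·m + (-9) + (-3)·3^m; at m=16 this is -129140220.

-129140220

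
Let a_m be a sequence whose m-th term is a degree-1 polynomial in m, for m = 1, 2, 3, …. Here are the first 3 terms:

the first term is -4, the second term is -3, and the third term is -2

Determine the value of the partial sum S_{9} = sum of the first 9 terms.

0

1st diffs: 1, 1 (constant).
So a_m = m - 5.
Continuing: …, -1, 0, 1, 2, …, a_9 = 4.
Summing m = 1..9 (9 terms) gives 0.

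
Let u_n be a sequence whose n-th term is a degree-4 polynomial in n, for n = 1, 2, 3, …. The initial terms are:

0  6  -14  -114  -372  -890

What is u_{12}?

1st diffs: 6, -20, -100, -258, -518.
2nd diffs: -26, -80, -158, -260.
3rd diffs: -54, -78, -102.
4th diffs: -24, -24 (constant).
So u_n = -n^4 + n^3 + 6n^2 - 4n - 2.
Evaluating at n = 12 gives u_{12} = -18194.

-18194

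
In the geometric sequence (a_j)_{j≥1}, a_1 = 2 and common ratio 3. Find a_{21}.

a_j = 2·3^(j-1).
a_{21} = 2·3^20 = 6973568802.

6973568802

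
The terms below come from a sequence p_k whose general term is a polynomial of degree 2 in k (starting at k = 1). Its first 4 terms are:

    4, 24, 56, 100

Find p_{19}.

1st diffs: 20, 32, 44.
2nd diffs: 12, 12 (constant).
Newton forward-difference form: p_k = 4 + 20·C(k-1,1) + 12·C(k-1,2).
At k = 19: k-1 = 18, so p_{19} = 4 + 360 + 1836 = 2200.

2200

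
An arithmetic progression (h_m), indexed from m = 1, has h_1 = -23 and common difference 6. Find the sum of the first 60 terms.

h_m = -23 + (m - 1)·6.
h_{60} = 331; S = 60·(-23 + 331)/2 = 9240.

9240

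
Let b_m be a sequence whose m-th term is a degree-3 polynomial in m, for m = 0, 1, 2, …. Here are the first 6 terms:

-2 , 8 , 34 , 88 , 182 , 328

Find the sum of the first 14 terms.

1st diffs: 10, 26, 54, 94, 146.
2nd diffs: 16, 28, 40, 52.
3rd diffs: 12, 12, 12 (constant).
So b_m = 2m^3 + 2m^2 + 6m - 2.
Continuing: …, 538, 824, 1198, 1672, …, b_{13} = 4808.
Summing m = 0..13 (14 terms) gives 18718.

18718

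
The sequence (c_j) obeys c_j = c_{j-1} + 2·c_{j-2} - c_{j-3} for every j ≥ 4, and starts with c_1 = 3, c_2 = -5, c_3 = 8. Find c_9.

Compute successive terms:
c_4 = -5; c_5 = 16; c_6 = -2; c_7 = 35; c_8 = 15; c_9 = 87.

87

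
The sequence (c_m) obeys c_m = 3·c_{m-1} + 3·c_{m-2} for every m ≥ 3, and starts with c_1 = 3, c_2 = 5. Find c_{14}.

Iterate the recurrence:
c_3 = 24  c_4 = 87  c_5 = 333  …  c_{11} = 987309  c_{12} = 3743172  c_{13} = 14191443  c_{14} = 53803845.

53803845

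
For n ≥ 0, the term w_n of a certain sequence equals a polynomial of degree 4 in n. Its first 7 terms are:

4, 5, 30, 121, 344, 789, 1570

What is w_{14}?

41514

1st diffs: 1, 25, 91, 223, 445, 781.
2nd diffs: 24, 66, 132, 222, 336.
3rd diffs: 42, 66, 90, 114.
4th diffs: 24, 24, 24 (constant).
So w_n = n^4 + n^3 + 2n^2 - 3n + 4.
Evaluating at n = 14 gives w_{14} = 41514.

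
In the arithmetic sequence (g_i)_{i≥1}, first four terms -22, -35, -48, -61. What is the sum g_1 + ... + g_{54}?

-19791

Common difference d = -13.
g_i = -22 + (i - 1)·(-13).
g_{54} = -711; S = 54·(-22 + (-711))/2 = -19791.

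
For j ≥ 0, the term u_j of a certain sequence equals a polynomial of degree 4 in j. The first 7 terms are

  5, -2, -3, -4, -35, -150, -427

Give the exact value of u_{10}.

-5555

1st diffs: -7, -1, -1, -31, -115, -277.
2nd diffs: 6, 0, -30, -84, -162.
3rd diffs: -6, -30, -54, -78.
4th diffs: -24, -24, -24 (constant).
So u_j = -j^4 + 5j^3 - 5j^2 - 6j + 5.
Evaluating at j = 10 gives u_{10} = -5555.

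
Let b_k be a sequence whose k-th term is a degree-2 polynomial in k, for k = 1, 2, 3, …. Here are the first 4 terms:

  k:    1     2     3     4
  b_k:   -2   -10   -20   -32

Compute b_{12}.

-200

1st diffs: -8, -10, -12.
2nd diffs: -2, -2 (constant).
Newton forward-difference form: b_k = -2 + (-8)·C(k-1,1) + (-2)·C(k-1,2).
At k = 12: k-1 = 11, so b_{12} = -2 - 88 - 110 = -200.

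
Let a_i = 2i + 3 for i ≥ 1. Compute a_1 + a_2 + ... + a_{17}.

Over i = 1..17: Σi = 153.
Total = (2)·153 + (3)·17 = 357.

357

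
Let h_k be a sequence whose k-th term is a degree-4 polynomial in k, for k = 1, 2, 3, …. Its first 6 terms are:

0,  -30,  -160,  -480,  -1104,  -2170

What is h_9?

1st diffs: -30, -130, -320, -624, -1066.
2nd diffs: -100, -190, -304, -442.
3rd diffs: -90, -114, -138.
4th diffs: -24, -24 (constant).
Newton forward-difference form: h_k = (-30)·C(k-1,1) + (-100)·C(k-1,2) + (-90)·C(k-1,3) + (-24)·C(k-1,4).
At k = 9: k-1 = 8, so h_9 = -240 - 2800 - 5040 - 1680 = -9760.

-9760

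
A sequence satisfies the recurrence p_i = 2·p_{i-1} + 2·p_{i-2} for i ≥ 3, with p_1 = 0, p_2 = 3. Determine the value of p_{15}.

1117824

Step forward from the initial values:
p_3 = 6; p_4 = 18; p_5 = 48; …; p_{12} = 54816; p_{13} = 149760; p_{14} = 409152; p_{15} = 1117824.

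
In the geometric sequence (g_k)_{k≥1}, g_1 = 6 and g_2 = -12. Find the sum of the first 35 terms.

68719476738

Common ratio r = -2.
g_k = 6·(-2)^(k-1).
S = 6·((-2)^35 - 1)/(-2 - 1) = 6·(-34359738368 - 1)/(-3) = 68719476738.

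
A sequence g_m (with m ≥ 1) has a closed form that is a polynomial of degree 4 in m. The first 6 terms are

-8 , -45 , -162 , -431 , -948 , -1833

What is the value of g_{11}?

1st diffs: -37, -117, -269, -517, -885.
2nd diffs: -80, -152, -248, -368.
3rd diffs: -72, -96, -120.
4th diffs: -24, -24 (constant).
So g_m = -m^4 - 2m^3 - 3m^2 + m - 3.
Evaluating at m = 11 gives g_{11} = -17658.

-17658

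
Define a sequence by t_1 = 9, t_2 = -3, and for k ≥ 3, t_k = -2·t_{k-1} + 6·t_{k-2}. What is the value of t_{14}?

Compute successive terms:
t_3 = 60  t_4 = -138  t_5 = 636  …  t_{11} = 1397184  t_{12} = -5089440  t_{13} = 18561984  t_{14} = -67660608.

-67660608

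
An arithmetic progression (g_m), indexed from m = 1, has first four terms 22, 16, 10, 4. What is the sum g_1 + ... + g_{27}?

-1512

Common difference d = -6.
g_m = 22 + (m - 1)·(-6).
g_{27} = -134; S = 27·(22 + (-134))/2 = -1512.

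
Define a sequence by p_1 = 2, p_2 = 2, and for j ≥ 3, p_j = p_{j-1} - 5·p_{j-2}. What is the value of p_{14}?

-1118

Compute successive terms:
p_3 = -8, p_4 = -18, p_5 = 22, …, p_{11} = 5062, p_{12} = -6048, p_{13} = -31358, p_{14} = -1118.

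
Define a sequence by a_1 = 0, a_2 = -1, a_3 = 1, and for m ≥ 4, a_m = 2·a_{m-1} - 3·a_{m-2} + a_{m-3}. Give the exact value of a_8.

-22

Iterate the recurrence:
a_4 = 5, a_5 = 6, a_6 = -2, a_7 = -17, a_8 = -22.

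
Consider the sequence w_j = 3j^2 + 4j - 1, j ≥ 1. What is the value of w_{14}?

w_{14} = 3·14^2 + 4·14 - 1 = 643.

643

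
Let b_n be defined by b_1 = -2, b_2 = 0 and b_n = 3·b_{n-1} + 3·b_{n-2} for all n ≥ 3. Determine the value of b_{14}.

-11547360

Applying the relation repeatedly:
b_3 = -6, b_4 = -18, b_5 = -72, …, b_{11} = -211896, b_{12} = -803358, b_{13} = -3045762, b_{14} = -11547360.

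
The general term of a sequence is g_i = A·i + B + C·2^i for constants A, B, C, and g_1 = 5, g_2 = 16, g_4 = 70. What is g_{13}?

The three given values yield: A + B + 2C = 5; 2A + B + 4C = 16; 4A + B + 16C = 70.
Subtracting the first from the second: A + 2C = 11.
Subtracting the second from the third: 2A + 12C = 54.
Solving: C = 4, A = 3, then B = -6.
So g_i = 3·i + (-6) + 4·2^i; at i=13 this is 32801.

32801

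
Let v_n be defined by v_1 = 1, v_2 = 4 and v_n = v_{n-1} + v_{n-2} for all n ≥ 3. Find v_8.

v_3 = 5;  v_4 = 9;  v_5 = 14;  v_6 = 23;  v_7 = 37;  v_8 = 60.

60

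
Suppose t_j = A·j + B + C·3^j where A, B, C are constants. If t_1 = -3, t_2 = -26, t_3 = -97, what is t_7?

The three given values yield: A + B + 3C = -3; 2A + B + 9C = -26; 3A + B + 27C = -97.
Subtracting the first from the second: A + 6C = -23.
Subtracting the second from the third: A + 18C = -71.
Solving: C = -4, A = 1, then B = 8.
Therefore t_7 = 7 + 8 + (-4)·2187 = -8733.

-8733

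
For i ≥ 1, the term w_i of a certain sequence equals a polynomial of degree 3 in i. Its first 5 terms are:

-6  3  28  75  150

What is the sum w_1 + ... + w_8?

1520

1st diffs: 9, 25, 47, 75.
2nd diffs: 16, 22, 28.
3rd diffs: 6, 6 (constant).
Newton forward-difference form: w_i = -6 + 9·C(i-1,1) + 16·C(i-1,2) + 6·C(i-1,3).
Continuing: 259, 408, 603.
Summing i = 1..8 (8 terms) gives 1520.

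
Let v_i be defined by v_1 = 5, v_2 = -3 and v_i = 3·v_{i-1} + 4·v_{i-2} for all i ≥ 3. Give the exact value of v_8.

6549

v_3 = 11  v_4 = 21  v_5 = 107  v_6 = 405  v_7 = 1643  v_8 = 6549.
(Characteristic roots are 4 and -1.)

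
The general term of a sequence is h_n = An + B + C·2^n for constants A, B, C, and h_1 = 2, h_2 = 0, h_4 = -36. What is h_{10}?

-4032

Plug in n = 1, 2, 4: A + B + 2C = 2; 2A + B + 4C = 0; 4A + B + 16C = -36.
Subtracting the first from the second: A + 2C = -2.
Subtracting the second from the third: 2A + 12C = -36.
Solving: C = -4, A = 6, then B = 4.
Hence h_{10} = 6·10 + 4 + (-4)·1024 = -4032.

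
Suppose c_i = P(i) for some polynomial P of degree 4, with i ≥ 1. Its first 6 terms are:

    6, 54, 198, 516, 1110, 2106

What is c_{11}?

19206

1st diffs: 48, 144, 318, 594, 996.
2nd diffs: 96, 174, 276, 402.
3rd diffs: 78, 102, 126.
4th diffs: 24, 24 (constant).
Newton forward-difference form: c_i = 6 + 48·C(i-1,1) + 96·C(i-1,2) + 78·C(i-1,3) + 24·C(i-1,4).
At i = 11: i-1 = 10, so c_{11} = 6 + 480 + 4320 + 9360 + 5040 = 19206.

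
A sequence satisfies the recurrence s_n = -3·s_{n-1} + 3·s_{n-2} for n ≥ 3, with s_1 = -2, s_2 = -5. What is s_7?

2214

Compute successive terms:
s_3 = 9  s_4 = -42  s_5 = 153  s_6 = -585  s_7 = 2214.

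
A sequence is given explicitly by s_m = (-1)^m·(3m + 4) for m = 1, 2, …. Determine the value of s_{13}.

-43

(-1)^13 = -1; 3m + 4 at m=13 is 43; so s_{13} = -43.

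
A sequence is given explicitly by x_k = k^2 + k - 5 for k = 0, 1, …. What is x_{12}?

151

x_{12} = 1·12^2 + 1·12 - 5 = 151.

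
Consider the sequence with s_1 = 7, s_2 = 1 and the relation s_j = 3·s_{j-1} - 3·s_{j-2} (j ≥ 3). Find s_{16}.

-41553

Step forward from the initial values:
s_3 = -18, s_4 = -57, s_5 = -117, …, s_{13} = 5103, s_{14} = 729, s_{15} = -13122, s_{16} = -41553.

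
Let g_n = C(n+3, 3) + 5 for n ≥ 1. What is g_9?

225

C(12, 3) = 220, so g_9 = 225.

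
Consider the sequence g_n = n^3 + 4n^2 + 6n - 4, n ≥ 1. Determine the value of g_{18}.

g_{18} = 1·18^3 + 4·18^2 + 6·18 - 4 = 7232.

7232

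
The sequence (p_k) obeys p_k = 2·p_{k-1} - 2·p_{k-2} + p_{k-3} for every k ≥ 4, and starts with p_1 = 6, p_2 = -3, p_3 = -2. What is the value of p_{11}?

17

Applying the relation repeatedly:
p_4 = 8  p_5 = 17  p_6 = 16  p_7 = 6  p_8 = -3  p_9 = -2  p_{10} = 8  p_{11} = 17.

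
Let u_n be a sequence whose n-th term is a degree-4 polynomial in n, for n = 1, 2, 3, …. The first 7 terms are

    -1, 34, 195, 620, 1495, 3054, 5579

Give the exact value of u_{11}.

32659

1st diffs: 35, 161, 425, 875, 1559, 2525.
2nd diffs: 126, 264, 450, 684, 966.
3rd diffs: 138, 186, 234, 282.
4th diffs: 48, 48, 48 (constant).
Newton forward-difference form: u_n = -1 + 35·C(n-1,1) + 126·C(n-1,2) + 138·C(n-1,3) + 48·C(n-1,4).
At n = 11: n-1 = 10, so u_{11} = -1 + 350 + 5670 + 16560 + 10080 = 32659.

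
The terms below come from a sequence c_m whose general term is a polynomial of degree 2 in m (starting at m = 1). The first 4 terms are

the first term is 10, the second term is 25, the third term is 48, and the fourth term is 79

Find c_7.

220

1st diffs: 15, 23, 31.
2nd diffs: 8, 8 (constant).
So c_m = 4m^2 + 3m + 3.
Evaluating at m = 7 gives c_7 = 220.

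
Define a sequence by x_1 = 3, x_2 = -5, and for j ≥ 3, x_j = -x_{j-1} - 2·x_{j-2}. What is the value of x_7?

Compute successive terms:
x_3 = -1; x_4 = 11; x_5 = -9; x_6 = -13; x_7 = 31.

31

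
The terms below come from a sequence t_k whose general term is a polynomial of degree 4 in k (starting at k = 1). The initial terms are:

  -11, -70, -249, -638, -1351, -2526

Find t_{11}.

-21841

1st diffs: -59, -179, -389, -713, -1175.
2nd diffs: -120, -210, -324, -462.
3rd diffs: -90, -114, -138.
4th diffs: -24, -24 (constant).
So t_k = -k^4 - 5k^3 - 5k^2 + 6k - 6.
Evaluating at k = 11 gives t_{11} = -21841.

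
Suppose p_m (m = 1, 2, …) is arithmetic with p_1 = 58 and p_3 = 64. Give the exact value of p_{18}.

Common difference d = (64 - 58) / (3 - 1) = 3.
p_m = 58 + (m - 1)·3.
p_{18} = 58 + 17·3 = 109.

109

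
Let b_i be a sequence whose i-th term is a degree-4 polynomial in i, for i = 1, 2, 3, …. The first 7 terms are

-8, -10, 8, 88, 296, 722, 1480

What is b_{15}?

41096

1st diffs: -2, 18, 80, 208, 426, 758.
2nd diffs: 20, 62, 128, 218, 332.
3rd diffs: 42, 66, 90, 114.
4th diffs: 24, 24, 24 (constant).
Newton forward-difference form: b_i = -8 + (-2)·C(i-1,1) + 20·C(i-1,2) + 42·C(i-1,3) + 24·C(i-1,4).
At i = 15: i-1 = 14, so b_{15} = -8 - 28 + 1820 + 15288 + 24024 = 41096.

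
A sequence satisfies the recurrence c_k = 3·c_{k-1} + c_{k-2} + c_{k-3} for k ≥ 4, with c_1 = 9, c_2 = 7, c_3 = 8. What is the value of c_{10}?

Compute successive terms:
c_4 = 40; c_5 = 135; c_6 = 453; c_7 = 1534; c_8 = 5190; c_9 = 17557; c_{10} = 59395.

59395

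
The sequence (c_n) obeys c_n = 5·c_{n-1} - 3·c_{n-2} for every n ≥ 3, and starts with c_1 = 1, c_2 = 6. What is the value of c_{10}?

Iterate the recurrence:
c_3 = 27; c_4 = 117; c_5 = 504; c_6 = 2169; c_7 = 9333; c_8 = 40158; c_9 = 172791; c_{10} = 743481.

743481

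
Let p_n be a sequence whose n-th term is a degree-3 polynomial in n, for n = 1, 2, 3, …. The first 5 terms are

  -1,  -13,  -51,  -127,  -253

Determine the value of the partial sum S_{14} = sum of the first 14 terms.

1st diffs: -12, -38, -76, -126.
2nd diffs: -26, -38, -50.
3rd diffs: -12, -12 (constant).
Newton forward-difference form: p_n = -1 + (-12)·C(n-1,1) + (-26)·C(n-1,2) + (-12)·C(n-1,3).
Continuing: …, -441, -703, -1051, -1497, …, p_{14} = -5617.
Summing n = 1..14 (14 terms) gives -22582.

-22582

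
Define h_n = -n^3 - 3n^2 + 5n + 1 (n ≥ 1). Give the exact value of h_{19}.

-7846

h_{19} = -1·19^3 - 3·19^2 + 5·19 + 1 = -7846.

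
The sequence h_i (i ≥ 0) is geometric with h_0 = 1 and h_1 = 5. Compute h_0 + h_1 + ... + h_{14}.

Common ratio r = 5.
h_i = 1·5^(i-0).
S = 1·(5^15 - 1)/(5 - 1) = 1·(30517578125 - 1)/(4) = 7629394531.

7629394531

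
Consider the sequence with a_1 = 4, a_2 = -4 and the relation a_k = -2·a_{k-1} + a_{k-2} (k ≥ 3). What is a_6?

-164

Applying the relation repeatedly:
a_3 = 12;  a_4 = -28;  a_5 = 68;  a_6 = -164.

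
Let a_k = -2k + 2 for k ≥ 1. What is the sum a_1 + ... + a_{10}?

Over k = 1..10: Σk = 55.
Total = (-2)·55 + (2)·10 = -90.

-90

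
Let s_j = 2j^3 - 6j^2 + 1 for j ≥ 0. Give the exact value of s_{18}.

s_{18} = 2·18^3 - 6·18^2 + 1 = 9721.

9721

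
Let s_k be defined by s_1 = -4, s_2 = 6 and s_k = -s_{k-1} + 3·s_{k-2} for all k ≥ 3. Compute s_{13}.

Step forward from the initial values:
s_3 = -18;  s_4 = 36;  s_5 = -90;  …;  s_{10} = 5652;  s_{11} = -13050;  s_{12} = 30006;  s_{13} = -69156.

-69156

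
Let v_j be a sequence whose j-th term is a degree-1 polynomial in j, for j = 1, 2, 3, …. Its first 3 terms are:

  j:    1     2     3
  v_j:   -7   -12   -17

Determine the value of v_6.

-32

1st diffs: -5, -5 (constant).
So v_j = -5j - 2.
Evaluating at j = 6 gives v_6 = -32.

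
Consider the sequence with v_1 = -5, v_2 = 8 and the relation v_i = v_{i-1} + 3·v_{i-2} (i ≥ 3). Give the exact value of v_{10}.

809

v_3 = -7;  v_4 = 17;  v_5 = -4;  v_6 = 47;  v_7 = 35;  v_8 = 176;  v_9 = 281;  v_{10} = 809.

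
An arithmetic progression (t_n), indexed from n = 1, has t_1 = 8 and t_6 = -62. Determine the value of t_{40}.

Common difference d = (-62 - 8) / (6 - 1) = -14.
t_n = 8 + (n - 1)·(-14).
t_{40} = 8 + 39·(-14) = -538.

-538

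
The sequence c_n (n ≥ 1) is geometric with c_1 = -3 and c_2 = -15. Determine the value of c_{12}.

Common ratio r = 5.
c_n = (-3)·5^(n-1).
c_{12} = (-3)·5^11 = -146484375.

-146484375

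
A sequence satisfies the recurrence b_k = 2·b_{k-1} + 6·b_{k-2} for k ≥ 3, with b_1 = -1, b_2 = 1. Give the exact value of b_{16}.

-32604032

b_3 = -4;  b_4 = -2;  b_5 = -28;  …;  b_{13} = -673216;  b_{14} = -2452544;  b_{15} = -8944384;  b_{16} = -32604032.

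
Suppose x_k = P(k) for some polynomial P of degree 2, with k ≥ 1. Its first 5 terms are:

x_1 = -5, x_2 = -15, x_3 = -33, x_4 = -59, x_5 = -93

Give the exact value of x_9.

1st diffs: -10, -18, -26, -34.
2nd diffs: -8, -8, -8 (constant).
So x_k = -4k^2 + 2k - 3.
Evaluating at k = 9 gives x_9 = -309.

-309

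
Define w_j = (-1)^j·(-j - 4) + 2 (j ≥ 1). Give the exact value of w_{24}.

-26

(-1)^24 = 1; -j - 4 at j=24 is -28; so w_{24} = -26.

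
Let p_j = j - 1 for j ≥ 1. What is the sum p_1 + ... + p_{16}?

Over j = 1..16: Σj = 136.
Total = (1)·136 + (-1)·16 = 120.

120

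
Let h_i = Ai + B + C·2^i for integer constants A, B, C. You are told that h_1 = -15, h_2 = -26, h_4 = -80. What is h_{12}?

At i = 1, 2, 4: A + B + 2C = -15; 2A + B + 4C = -26; 4A + B + 16C = -80.
Subtracting the first from the second: A + 2C = -11.
Subtracting the second from the third: 2A + 12C = -54.
Solving: C = -4, A = -3, then B = -4.
So h_i = -3·i + (-4) + (-4)·2^i; at i=12 this is -16424.

-16424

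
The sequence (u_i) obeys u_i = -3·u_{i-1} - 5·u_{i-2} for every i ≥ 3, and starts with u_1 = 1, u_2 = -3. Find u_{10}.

Step forward from the initial values:
u_3 = 4  u_4 = 3  u_5 = -29  u_6 = 72  u_7 = -71  u_8 = -147  u_9 = 796  u_{10} = -1653.

-1653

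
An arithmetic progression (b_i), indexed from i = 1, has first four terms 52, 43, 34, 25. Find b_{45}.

Common difference d = -9.
b_i = 52 + (i - 1)·(-9).
b_{45} = 52 + 44·(-9) = -344.

-344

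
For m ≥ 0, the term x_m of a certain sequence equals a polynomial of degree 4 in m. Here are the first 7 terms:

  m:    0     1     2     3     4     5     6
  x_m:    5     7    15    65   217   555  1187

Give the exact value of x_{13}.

1st diffs: 2, 8, 50, 152, 338, 632.
2nd diffs: 6, 42, 102, 186, 294.
3rd diffs: 36, 60, 84, 108.
4th diffs: 24, 24, 24 (constant).
Newton forward-difference form: x_m = 5 + 2·C(m,1) + 6·C(m,2) + 36·C(m,3) + 24·C(m,4).
At m = 13: m = 13, so x_{13} = 5 + 26 + 468 + 10296 + 17160 = 27955.

27955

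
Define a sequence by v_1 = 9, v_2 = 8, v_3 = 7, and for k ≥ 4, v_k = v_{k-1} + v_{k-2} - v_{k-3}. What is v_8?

2

v_4 = 6; v_5 = 5; v_6 = 4; v_7 = 3; v_8 = 2.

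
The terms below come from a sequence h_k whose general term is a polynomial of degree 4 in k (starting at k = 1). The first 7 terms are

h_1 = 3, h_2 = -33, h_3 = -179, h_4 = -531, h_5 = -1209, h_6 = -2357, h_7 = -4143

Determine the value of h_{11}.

1st diffs: -36, -146, -352, -678, -1148, -1786.
2nd diffs: -110, -206, -326, -470, -638.
3rd diffs: -96, -120, -144, -168.
4th diffs: -24, -24, -24 (constant).
Newton forward-difference form: h_k = 3 + (-36)·C(k-1,1) + (-110)·C(k-1,2) + (-96)·C(k-1,3) + (-24)·C(k-1,4).
At k = 11: k-1 = 10, so h_{11} = 3 - 360 - 4950 - 11520 - 5040 = -21867.

-21867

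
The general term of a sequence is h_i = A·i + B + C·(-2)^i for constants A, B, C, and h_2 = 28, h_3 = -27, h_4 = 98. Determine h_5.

Write the equations: 2A + B + 4C = 28; 3A + B - 8C = -27; 4A + B + 16C = 98.
Subtracting the first from the second: A - 12C = -55.
Subtracting the second from the third: A + 24C = 125.
Solving: C = 5, A = 5, then B = -2.
Therefore h_5 = 25 + (-2) + 5·(-32) = -137.

-137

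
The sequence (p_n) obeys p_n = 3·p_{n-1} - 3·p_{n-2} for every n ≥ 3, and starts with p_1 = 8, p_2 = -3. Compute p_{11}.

4617

p_3 = -33;  p_4 = -90;  p_5 = -171;  p_6 = -243;  p_7 = -216;  p_8 = 81;  p_9 = 891;  p_{10} = 2430;  p_{11} = 4617.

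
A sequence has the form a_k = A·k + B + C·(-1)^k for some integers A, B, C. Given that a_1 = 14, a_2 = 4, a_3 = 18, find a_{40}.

At k = 1, 2, 3: A + B - C = 14; 2A + B + C = 4; 3A + B - C = 18.
Subtracting the first from the second: A + 2C = -10.
Subtracting the second from the third: A - 2C = 14.
Solving: C = -6, A = 2, then B = 6.
Hence a_{40} = 2·40 + 6 + (-6)·1 = 80.

80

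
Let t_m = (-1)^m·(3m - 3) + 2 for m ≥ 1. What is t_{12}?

(-1)^12 = 1; 3m - 3 at m=12 is 33; so t_{12} = 35.

35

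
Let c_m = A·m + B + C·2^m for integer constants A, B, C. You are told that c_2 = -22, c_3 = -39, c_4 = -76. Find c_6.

At m = 2, 3, 4: 2A + B + 4C = -22; 3A + B + 8C = -39; 4A + B + 16C = -76.
Subtracting the first from the second: A + 4C = -17.
Subtracting the second from the third: A + 8C = -37.
Solving: C = -5, A = 3, then B = -8.
So c_m = 3·m + (-8) + (-5)·2^m; at m=6 this is -310.

-310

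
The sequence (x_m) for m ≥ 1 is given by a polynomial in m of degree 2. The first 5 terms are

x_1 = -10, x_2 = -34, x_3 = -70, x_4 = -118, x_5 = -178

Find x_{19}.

-2278

1st diffs: -24, -36, -48, -60.
2nd diffs: -12, -12, -12 (constant).
Newton forward-difference form: x_m = -10 + (-24)·C(m-1,1) + (-12)·C(m-1,2).
At m = 19: m-1 = 18, so x_{19} = -10 - 432 - 1836 = -2278.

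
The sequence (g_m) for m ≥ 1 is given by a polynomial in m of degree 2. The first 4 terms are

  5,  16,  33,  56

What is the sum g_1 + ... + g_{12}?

2106

1st diffs: 11, 17, 23.
2nd diffs: 6, 6 (constant).
So g_m = 3m^2 + 2m.
Continuing: …, 85, 120, 161, 208, …, g_{12} = 456.
Summing m = 1..12 (12 terms) gives 2106.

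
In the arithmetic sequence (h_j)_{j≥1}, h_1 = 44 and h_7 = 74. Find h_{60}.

339

Common difference d = (74 - 44) / (7 - 1) = 5.
h_j = 44 + (j - 1)·5.
h_{60} = 44 + 59·5 = 339.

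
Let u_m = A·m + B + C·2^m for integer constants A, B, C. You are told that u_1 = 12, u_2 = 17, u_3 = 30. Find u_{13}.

The three given values yield: A + B + 2C = 12; 2A + B + 4C = 17; 3A + B + 8C = 30.
Subtracting the first from the second: A + 2C = 5.
Subtracting the second from the third: A + 4C = 13.
Solving: C = 4, A = -3, then B = 7.
Hence u_{13} = -3·13 + 7 + 4·8192 = 32736.

32736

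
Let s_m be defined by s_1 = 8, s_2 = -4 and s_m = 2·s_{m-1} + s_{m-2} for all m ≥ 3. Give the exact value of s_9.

-280

Compute successive terms:
s_3 = 0  s_4 = -4  s_5 = -8  s_6 = -20  s_7 = -48  s_8 = -116  s_9 = -280.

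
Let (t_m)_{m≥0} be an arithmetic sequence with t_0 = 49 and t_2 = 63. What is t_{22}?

203

Common difference d = (63 - 49) / (2 - 0) = 7.
t_m = 49 + (m - 0)·7.
t_{22} = 49 + 22·7 = 203.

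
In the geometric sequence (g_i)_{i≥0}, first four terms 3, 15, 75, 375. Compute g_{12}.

Common ratio r = 5.
g_i = 3·5^(i-0).
g_{12} = 3·5^12 = 732421875.

732421875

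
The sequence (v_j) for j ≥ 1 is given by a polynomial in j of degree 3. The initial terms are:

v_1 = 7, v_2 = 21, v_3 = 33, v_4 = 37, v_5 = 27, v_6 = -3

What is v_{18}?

-4107

1st diffs: 14, 12, 4, -10, -30.
2nd diffs: -2, -8, -14, -20.
3rd diffs: -6, -6, -6 (constant).
Newton forward-difference form: v_j = 7 + 14·C(j-1,1) + (-2)·C(j-1,2) + (-6)·C(j-1,3).
At j = 18: j-1 = 17, so v_{18} = 7 + 238 - 272 - 4080 = -4107.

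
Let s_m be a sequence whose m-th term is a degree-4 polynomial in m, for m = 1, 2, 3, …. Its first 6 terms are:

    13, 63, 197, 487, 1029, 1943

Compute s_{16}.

75103

1st diffs: 50, 134, 290, 542, 914.
2nd diffs: 84, 156, 252, 372.
3rd diffs: 72, 96, 120.
4th diffs: 24, 24 (constant).
Newton forward-difference form: s_m = 13 + 50·C(m-1,1) + 84·C(m-1,2) + 72·C(m-1,3) + 24·C(m-1,4).
At m = 16: m-1 = 15, so s_{16} = 13 + 750 + 8820 + 32760 + 32760 = 75103.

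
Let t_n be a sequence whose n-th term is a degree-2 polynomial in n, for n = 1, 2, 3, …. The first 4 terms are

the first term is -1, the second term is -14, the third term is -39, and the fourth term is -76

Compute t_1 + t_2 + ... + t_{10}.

1st diffs: -13, -25, -37.
2nd diffs: -12, -12 (constant).
So t_n = -6n^2 + 5n.
Continuing: …, -125, -186, -259, -344, …, t_{10} = -550.
Summing n = 1..10 (10 terms) gives -2035.

-2035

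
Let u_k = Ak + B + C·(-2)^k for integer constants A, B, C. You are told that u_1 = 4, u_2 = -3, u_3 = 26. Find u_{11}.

4146

Plug in k = 1, 2, 3: A + B - 2C = 4; 2A + B + 4C = -3; 3A + B - 8C = 26.
Subtracting the first from the second: A + 6C = -7.
Subtracting the second from the third: A - 12C = 29.
Solving: C = -2, A = 5, then B = -5.
Hence u_{11} = 5·11 + (-5) + (-2)·(-2048) = 4146.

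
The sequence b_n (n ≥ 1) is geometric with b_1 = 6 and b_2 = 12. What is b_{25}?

Common ratio r = 2.
b_n = 6·2^(n-1).
b_{25} = 6·2^24 = 100663296.

100663296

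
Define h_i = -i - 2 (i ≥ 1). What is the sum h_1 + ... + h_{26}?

Over i = 1..26: Σi = 351.
Total = (-1)·351 + (-2)·26 = -403.

-403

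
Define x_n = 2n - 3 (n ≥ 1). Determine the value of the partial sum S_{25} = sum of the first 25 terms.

575

Over n = 1..25: Σn = 325.
Total = (2)·325 + (-3)·25 = 575.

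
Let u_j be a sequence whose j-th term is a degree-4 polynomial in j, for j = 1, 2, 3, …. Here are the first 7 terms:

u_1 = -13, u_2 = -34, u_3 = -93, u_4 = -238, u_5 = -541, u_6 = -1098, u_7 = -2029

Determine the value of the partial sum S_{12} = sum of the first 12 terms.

1st diffs: -21, -59, -145, -303, -557, -931.
2nd diffs: -38, -86, -158, -254, -374.
3rd diffs: -48, -72, -96, -120.
4th diffs: -24, -24, -24 (constant).
Newton forward-difference form: u_j = -13 + (-21)·C(j-1,1) + (-38)·C(j-1,2) + (-48)·C(j-1,3) + (-24)·C(j-1,4).
Continuing: …, -3478, -5613, -8626, -12733, …, u_{12} = -18174.
Summing j = 1..12 (12 terms) gives -52670.

-52670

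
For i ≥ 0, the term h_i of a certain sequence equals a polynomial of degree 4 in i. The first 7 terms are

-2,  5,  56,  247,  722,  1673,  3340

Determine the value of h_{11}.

1st diffs: 7, 51, 191, 475, 951, 1667.
2nd diffs: 44, 140, 284, 476, 716.
3rd diffs: 96, 144, 192, 240.
4th diffs: 48, 48, 48 (constant).
Newton forward-difference form: h_i = -2 + 7·C(i,1) + 44·C(i,2) + 96·C(i,3) + 48·C(i,4).
At i = 11: i = 11, so h_{11} = -2 + 77 + 2420 + 15840 + 15840 = 34175.

34175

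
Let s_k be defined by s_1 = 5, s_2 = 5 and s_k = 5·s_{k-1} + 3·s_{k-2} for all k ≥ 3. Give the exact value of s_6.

s_3 = 40, s_4 = 215, s_5 = 1195, s_6 = 6620.

6620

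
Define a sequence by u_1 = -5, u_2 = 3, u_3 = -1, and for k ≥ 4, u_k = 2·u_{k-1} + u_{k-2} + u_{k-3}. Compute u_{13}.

-11909

u_4 = -4;  u_5 = -6;  u_6 = -17;  u_7 = -44;  u_8 = -111;  u_9 = -283;  u_{10} = -721;  u_{11} = -1836;  u_{12} = -4676;  u_{13} = -11909.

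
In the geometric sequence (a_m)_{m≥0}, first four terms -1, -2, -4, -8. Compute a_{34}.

-17179869184

Common ratio r = 2.
a_m = (-1)·2^(m-0).
a_{34} = (-1)·2^34 = -17179869184.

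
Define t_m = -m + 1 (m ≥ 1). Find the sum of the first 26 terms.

-325

Over m = 1..26: Σm = 351.
Total = (-1)·351 + (1)·26 = -325.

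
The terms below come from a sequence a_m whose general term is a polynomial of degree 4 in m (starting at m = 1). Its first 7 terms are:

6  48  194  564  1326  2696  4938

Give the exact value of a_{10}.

1st diffs: 42, 146, 370, 762, 1370, 2242.
2nd diffs: 104, 224, 392, 608, 872.
3rd diffs: 120, 168, 216, 264.
4th diffs: 48, 48, 48 (constant).
Newton forward-difference form: a_m = 6 + 42·C(m-1,1) + 104·C(m-1,2) + 120·C(m-1,3) + 48·C(m-1,4).
At m = 10: m-1 = 9, so a_{10} = 6 + 378 + 3744 + 10080 + 6048 = 20256.

20256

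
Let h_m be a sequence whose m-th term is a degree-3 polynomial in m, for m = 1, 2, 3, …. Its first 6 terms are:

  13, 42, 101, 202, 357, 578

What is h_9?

1st diffs: 29, 59, 101, 155, 221.
2nd diffs: 30, 42, 54, 66.
3rd diffs: 12, 12, 12 (constant).
Newton forward-difference form: h_m = 13 + 29·C(m-1,1) + 30·C(m-1,2) + 12·C(m-1,3).
At m = 9: m-1 = 8, so h_9 = 13 + 232 + 840 + 672 = 1757.

1757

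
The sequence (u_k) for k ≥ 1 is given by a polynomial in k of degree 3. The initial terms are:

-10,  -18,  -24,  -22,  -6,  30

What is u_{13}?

1346

1st diffs: -8, -6, 2, 16, 36.
2nd diffs: 2, 8, 14, 20.
3rd diffs: 6, 6, 6 (constant).
Newton forward-difference form: u_k = -10 + (-8)·C(k-1,1) + 2·C(k-1,2) + 6·C(k-1,3).
At k = 13: k-1 = 12, so u_{13} = -10 - 96 + 132 + 1320 = 1346.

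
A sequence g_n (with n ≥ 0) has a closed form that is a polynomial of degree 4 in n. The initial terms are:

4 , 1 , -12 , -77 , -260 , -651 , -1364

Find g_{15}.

1st diffs: -3, -13, -65, -183, -391, -713.
2nd diffs: -10, -52, -118, -208, -322.
3rd diffs: -42, -66, -90, -114.
4th diffs: -24, -24, -24 (constant).
Newton forward-difference form: g_n = 4 + (-3)·C(n,1) + (-10)·C(n,2) + (-42)·C(n,3) + (-24)·C(n,4).
At n = 15: n = 15, so g_{15} = 4 - 45 - 1050 - 19110 - 32760 = -52961.

-52961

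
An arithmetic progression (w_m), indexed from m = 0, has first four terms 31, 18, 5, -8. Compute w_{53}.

Common difference d = -13.
w_m = 31 + (m - 0)·(-13).
w_{53} = 31 + 53·(-13) = -658.

-658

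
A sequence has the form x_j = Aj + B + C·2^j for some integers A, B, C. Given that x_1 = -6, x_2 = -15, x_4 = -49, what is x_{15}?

Write the equations: A + B + 2C = -6; 2A + B + 4C = -15; 4A + B + 16C = -49.
Subtracting the first from the second: A + 2C = -9.
Subtracting the second from the third: 2A + 12C = -34.
Solving: C = -2, A = -5, then B = 3.
Therefore x_{15} = -75 + 3 + (-2)·32768 = -65608.

-65608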